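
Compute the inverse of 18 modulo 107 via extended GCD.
Extended GCD: 18(6) + 107(-1) = 1. So 18^(-1) ≡ 6 (mod 107). Verify: 18 × 6 = 108 ≡ 1 (mod 107)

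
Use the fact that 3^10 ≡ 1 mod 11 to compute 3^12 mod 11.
By Fermat: 3^{10} ≡ 1 mod 11. So 3^{12} = 3^{10} · 3^{2} ≡ 3^{2} ≡ 9 mod 11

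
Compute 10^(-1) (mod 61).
Since 61 is prime, by Fermat 10^(-1) ≡ 10^{59} ≡ 55 (mod 61). Verify: 10 × 55 = 550 ≡ 1 (mod 61)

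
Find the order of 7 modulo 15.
Powers of 7 mod 15: 7^1≡7, 7^2≡4, 7^3≡13, 7^4≡1. Order = 4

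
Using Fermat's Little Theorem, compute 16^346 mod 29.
By Fermat: 16^{28} ≡ 1 mod 29. 346 ≡ 10 mod 28. So 16^{346} ≡ 16^{10} ≡ 7 mod 29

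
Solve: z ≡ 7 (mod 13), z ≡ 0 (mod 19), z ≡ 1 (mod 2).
M = 13 × 19 × 2 = 494. M₁ = 38, y₁ ≡ 12 (mod 13). M₂ = 26, y₂ ≡ 11 (mod 19). M₃ = 247, y₃ ≡ 1 (mod 2). z = 7×38×12 + 0×26×11 + 1×247×1 ≡ 475 (mod 494)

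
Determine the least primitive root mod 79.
g = 3. Powers: [3, 9, 27, 2, 6, 18, 54, ...] generates all 78 non-zero residues.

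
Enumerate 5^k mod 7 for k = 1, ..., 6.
5^1, 5^2, ..., 5^{6} mod 7: [5, 4, 6, 2, 3, 1]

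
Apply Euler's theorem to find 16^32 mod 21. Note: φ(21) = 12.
By Euler: 16^{12} ≡ 1 mod 21 since gcd(16, 21) = 1. 32 = 2×12 + 8. So 16^{32} ≡ 16^{8} ≡ 4 mod 21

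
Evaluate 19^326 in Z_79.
Using Fermat: 19^{78} ≡ 1 (mod 79). 326 ≡ 14 (mod 78). So 19^{326} ≡ 19^{14} ≡ 42 (mod 79)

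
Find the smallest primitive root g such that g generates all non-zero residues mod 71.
g = 7. Powers: [7, 49, 59, 58, 51, 2, 14, ...] generates all 70 non-zero residues.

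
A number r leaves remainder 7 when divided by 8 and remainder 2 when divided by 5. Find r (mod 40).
M = 8 × 5 = 40. M₁ = 5, y₁ ≡ 5 (mod 8). M₂ = 8, y₂ ≡ 2 (mod 5). r = 7×5×5 + 2×8×2 ≡ 7 (mod 40)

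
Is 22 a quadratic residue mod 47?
By Euler's criterion: 22^{23} ≡ 46 mod 47. Since this equals -1 (≡ 46), 22 is not a QR.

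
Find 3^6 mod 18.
By repeated squaring mod 18: 3^{1}≡3, 3^{2}≡9, 3^{4}≡9. Then 3^{6} = 3^{4+2} ≡ 9 × 9 ≡ 9 mod 18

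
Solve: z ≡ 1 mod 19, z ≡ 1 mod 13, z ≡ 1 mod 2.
M = 19 × 13 × 2 = 494. M₁ = 26, y₁ ≡ 11 mod 19. M₂ = 38, y₂ ≡ 12 mod 13. M₃ = 247, y₃ ≡ 1 mod 2. z = 1×26×11 + 1×38×12 + 1×247×1 ≡ 1 mod 494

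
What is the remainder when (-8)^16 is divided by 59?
By repeated squaring (mod 59): (-8)^{1}≡51, (-8)^{2}≡5, (-8)^{4}≡25, (-8)^{8}≡35, (-8)^{16}≡45. So (-8)^{16} ≡ 45 (mod 59)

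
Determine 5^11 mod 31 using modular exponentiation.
By repeated squaring (mod 31): 5^{1}≡5, 5^{2}≡25, 5^{4}≡5, 5^{8}≡25. Then 5^{11} = 5^{8+2+1} ≡ 25 × 25 × 5 ≡ 25 (mod 31)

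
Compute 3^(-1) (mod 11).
Since 11 is prime, by Fermat 3^(-1) ≡ 3^{9} ≡ 4 (mod 11). Verify: 3 × 4 = 12 ≡ 1 (mod 11)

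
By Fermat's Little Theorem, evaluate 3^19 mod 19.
By Fermat: 3^{18} ≡ 1 mod 19. So 3^{19} = 3^{18} · 3^{1} ≡ 3^{1} ≡ 3 mod 19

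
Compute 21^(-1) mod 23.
Since 23 is prime, by Fermat 21^(-1) ≡ 21^{21} ≡ 11 mod 23. Verify: 21 × 11 = 231 ≡ 1 mod 23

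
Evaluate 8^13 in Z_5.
Using Fermat: 8^{4} ≡ 1 mod 5. 13 ≡ 1 mod 4. So 8^{13} ≡ 8^{1} ≡ 3 mod 5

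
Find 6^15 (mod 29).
By repeated squaring (mod 29): 6^{1}≡6, 6^{2}≡7, 6^{4}≡20, 6^{8}≡23. Then 6^{15} = 6^{8+4+2+1} ≡ 23 × 20 × 7 × 6 ≡ 6 (mod 29)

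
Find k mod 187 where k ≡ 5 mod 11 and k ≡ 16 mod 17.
M = 11 × 17 = 187. M₁ = 17, y₁ ≡ 2 mod 11. M₂ = 11, y₂ ≡ 14 mod 17. k = 5×17×2 + 16×11×14 ≡ 16 mod 187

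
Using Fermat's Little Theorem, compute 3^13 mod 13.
By Fermat: 3^{12} ≡ 1 (mod 13). So 3^{13} = 3^{12} · 3^{1} ≡ 3^{1} ≡ 3 (mod 13)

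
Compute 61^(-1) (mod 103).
Since 103 is prime, by Fermat 61^(-1) ≡ 61^{101} ≡ 76 (mod 103). Verify: 61 × 76 = 4636 ≡ 1 (mod 103)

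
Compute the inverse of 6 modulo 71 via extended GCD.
Extended GCD: 6(12) + 71(-1) = 1. So 6^(-1) ≡ 12 mod 71. Verify: 6 × 12 = 72 ≡ 1 mod 71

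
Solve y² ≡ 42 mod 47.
The square roots of 42 mod 47 are 18 and 29. Verify: 18² = 324 ≡ 42 mod 47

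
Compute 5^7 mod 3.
Using Fermat: 5^{2} ≡ 1 (mod 3). 7 ≡ 1 (mod 2). So 5^{7} ≡ 5^{1} ≡ 2 (mod 3)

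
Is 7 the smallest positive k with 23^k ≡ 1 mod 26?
Powers of 23 mod 26: 23^1≡23, 23^2≡9, 23^3≡25, 23^4≡3, 23^5≡17, 23^6≡1. Already 23^6≡1, so the order is 6 < 7. No, the actual order is 6.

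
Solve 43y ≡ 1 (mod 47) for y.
Since 47 is prime, by Fermat 43^(-1) ≡ 43^{45} ≡ 35 (mod 47). Verify: 43 × 35 = 1505 ≡ 1 (mod 47)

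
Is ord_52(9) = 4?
Powers of 9 mod 52: 9^1≡9, 9^2≡29, 9^3≡1. Already 9^3≡1, so the order is 3 < 4. No, the actual order is 3.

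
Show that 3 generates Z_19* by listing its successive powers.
3^1, 3^2, ..., 3^{18} mod 19: [3, 9, 8, 5, 15, 7, 2, 6, 18, 16, 10, 11, 14, 4, 12, 17, 13, 1]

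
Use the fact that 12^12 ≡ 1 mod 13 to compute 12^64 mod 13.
By Fermat: 12^{12} ≡ 1 mod 13. 64 = 5×12 + 4. So 12^{64} ≡ 12^{4} ≡ 1 mod 13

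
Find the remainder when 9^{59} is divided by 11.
By Fermat: 9^{10} ≡ 1 (mod 11). 59 = 5×10 + 9. So 9^{59} ≡ 9^{9} ≡ 5 (mod 11)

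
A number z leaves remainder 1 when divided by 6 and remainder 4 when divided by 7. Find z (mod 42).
M = 6 × 7 = 42. M₁ = 7, y₁ ≡ 1 (mod 6). M₂ = 6, y₂ ≡ 6 (mod 7). z = 1×7×1 + 4×6×6 ≡ 25 (mod 42)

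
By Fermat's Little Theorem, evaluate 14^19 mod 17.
By Fermat: 14^{16} ≡ 1 (mod 17). So 14^{19} = 14^{16} · 14^{3} ≡ 14^{3} ≡ 7 (mod 17)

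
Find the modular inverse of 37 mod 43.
Since 43 is prime, by Fermat 37^(-1) ≡ 37^{41} ≡ 7 (mod 43). Verify: 37 × 7 = 259 ≡ 1 (mod 43)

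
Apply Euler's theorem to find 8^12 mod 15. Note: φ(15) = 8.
By Euler: 8^{8} ≡ 1 mod 15 since gcd(8, 15) = 1. 12 = 1×8 + 4. So 8^{12} ≡ 8^{4} ≡ 1 mod 15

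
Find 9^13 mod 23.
By repeated squaring mod 23: 9^{1}≡9, 9^{2}≡12, 9^{4}≡6, 9^{8}≡13. Then 9^{13} = 9^{8+4+1} ≡ 13 × 6 × 9 ≡ 12 mod 23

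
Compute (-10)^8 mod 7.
Using Fermat: (-10)^{6} ≡ 1 (mod 7). 8 ≡ 2 (mod 6). So (-10)^{8} ≡ (-10)^{2} ≡ 2 (mod 7)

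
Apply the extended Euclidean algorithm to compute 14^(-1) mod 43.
Extended GCD: 14(-3) + 43(1) = 1. So 14^(-1) ≡ -3 ≡ 40 mod 43. Verify: 14 × 40 = 560 ≡ 1 mod 43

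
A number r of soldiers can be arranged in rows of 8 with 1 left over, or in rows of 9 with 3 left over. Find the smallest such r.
M = 8 × 9 = 72. M₁ = 9, y₁ ≡ 1 (mod 8). M₂ = 8, y₂ ≡ 8 (mod 9). r = 1×9×1 + 3×8×8 ≡ 57 (mod 72)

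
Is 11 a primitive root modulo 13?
ord_13(11) divides 12. For each prime q|12: 11^{6}≡12, 11^{4}≡3, none ≡ 1. So 11 has order 12 and is a primitive root mod 13.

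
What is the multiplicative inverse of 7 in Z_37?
Since 37 is prime, by Fermat 7^(-1) ≡ 7^{35} ≡ 16 (mod 37). Verify: 7 × 16 = 112 ≡ 1 (mod 37)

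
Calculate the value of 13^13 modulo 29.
By repeated squaring mod 29: 13^{1}≡13, 13^{2}≡24, 13^{4}≡25, 13^{8}≡16. Then 13^{13} = 13^{8+4+1} ≡ 16 × 25 × 13 ≡ 9 mod 29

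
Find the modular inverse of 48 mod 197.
Since 197 is prime, by Fermat 48^(-1) ≡ 48^{195} ≡ 78 mod 197. Verify: 48 × 78 = 3744 ≡ 1 mod 197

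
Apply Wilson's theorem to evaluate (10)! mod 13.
(12)! = (10)! × (11) × (12) ≡ -1 (mod 13). So (10)! ≡ -1 × [(12)(11)]^(-1) ≡ 6 (mod 13)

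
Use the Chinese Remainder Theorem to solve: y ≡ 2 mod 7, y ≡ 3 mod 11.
M = 7 × 11 = 77. M₁ = 11, y₁ ≡ 2 mod 7. M₂ = 7, y₂ ≡ 8 mod 11. y = 2×11×2 + 3×7×8 ≡ 58 mod 77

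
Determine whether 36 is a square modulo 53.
By Euler's criterion: 36^{26} ≡ 1 mod 53. Since this equals 1, 36 is a QR.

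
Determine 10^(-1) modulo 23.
Since 23 is prime, by Fermat 10^(-1) ≡ 10^{21} ≡ 7 (mod 23). Verify: 10 × 7 = 70 ≡ 1 (mod 23)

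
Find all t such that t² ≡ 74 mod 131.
The square roots of 74 mod 131 are 27 and 104. Verify: 27² = 729 ≡ 74 mod 131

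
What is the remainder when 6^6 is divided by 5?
Using Fermat: 6^{4} ≡ 1 (mod 5). 6 ≡ 2 (mod 4). So 6^{6} ≡ 6^{2} ≡ 1 (mod 5)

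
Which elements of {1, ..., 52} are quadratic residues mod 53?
Quadratic residues modulo 53: {1, 4, 6, 7, 9, 10, 11, 13, 15, 16, 17, 24, 25, 28, 29, 36, 37, 38, 40, 42, 43, 44, 46, 47, 49, 52}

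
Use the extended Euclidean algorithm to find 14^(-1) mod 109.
Extended GCD: 14(39) + 109(-5) = 1. So 14^(-1) ≡ 39 mod 109. Verify: 14 × 39 = 546 ≡ 1 mod 109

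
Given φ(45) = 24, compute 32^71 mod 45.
By Euler: 32^{24} ≡ 1 mod 45 since gcd(32, 45) = 1. 71 = 2×24 + 23. So 32^{71} ≡ 32^{23} ≡ 38 mod 45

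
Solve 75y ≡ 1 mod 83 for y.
Since 83 is prime, by Fermat 75^(-1) ≡ 75^{81} ≡ 31 mod 83. Verify: 75 × 31 = 2325 ≡ 1 mod 83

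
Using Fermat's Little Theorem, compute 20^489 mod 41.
By Fermat: 20^{40} ≡ 1 mod 41. 489 ≡ 9 mod 40. So 20^{489} ≡ 20^{9} ≡ 2 mod 41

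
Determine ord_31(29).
Powers of 29 mod 31: 29^1≡29, 29^2≡4, 29^3≡23, 29^4≡16, 29^5≡30, 29^6≡2, 29^7≡27, 29^8≡8, 29^9≡15, 29^10≡1. ord_31(29) = 10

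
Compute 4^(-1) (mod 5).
Since 5 is prime, by Fermat 4^(-1) ≡ 4^{3} ≡ 4 (mod 5). Verify: 4 × 4 = 16 ≡ 1 (mod 5)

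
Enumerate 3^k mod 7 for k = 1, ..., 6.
3^1, 3^2, ..., 3^{6} mod 7: [3, 2, 6, 4, 5, 1]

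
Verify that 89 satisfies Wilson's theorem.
(88)! mod 89 = 88. Since this equals -1 (mod 89), Wilson confirms 89 is prime.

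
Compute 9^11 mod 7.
Using Fermat: 9^{6} ≡ 1 (mod 7). 11 ≡ 5 (mod 6). So 9^{11} ≡ 9^{5} ≡ 4 (mod 7)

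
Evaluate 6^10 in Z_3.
By repeated squaring (mod 3): 6^{1}≡0, 6^{2}≡0, 6^{4}≡0, 6^{8}≡0. Then 6^{10} = 6^{8+2} ≡ 0 × 0 ≡ 0 (mod 3)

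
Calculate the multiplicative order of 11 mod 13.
Powers of 11 mod 13: 11^1≡11, 11^2≡4, 11^3≡5, 11^4≡3, 11^5≡7, 11^6≡12, 11^7≡2, 11^8≡9, 11^9≡8, 11^10≡10, 11^11≡6, 11^12≡1. ord_13(11) = 12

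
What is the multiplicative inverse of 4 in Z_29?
Since 29 is prime, by Fermat 4^(-1) ≡ 4^{27} ≡ 22 mod 29. Verify: 4 × 22 = 88 ≡ 1 mod 29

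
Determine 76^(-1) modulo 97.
Since 97 is prime, by Fermat 76^(-1) ≡ 76^{95} ≡ 60 (mod 97). Verify: 76 × 60 = 4560 ≡ 1 (mod 97)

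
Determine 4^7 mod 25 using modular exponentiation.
By repeated squaring mod 25: 4^{1}≡4, 4^{2}≡16, 4^{4}≡6. Then 4^{7} = 4^{4+2+1} ≡ 6 × 16 × 4 ≡ 9 mod 25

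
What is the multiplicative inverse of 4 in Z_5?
Since 5 is prime, by Fermat 4^(-1) ≡ 4^{3} ≡ 4 (mod 5). Verify: 4 × 4 = 16 ≡ 1 (mod 5)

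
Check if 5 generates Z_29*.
5^{14} ≡ 1 (mod 29) and 14 < 28, so ord_29(5) = 14 ≠ 28 and 5 is not a primitive root.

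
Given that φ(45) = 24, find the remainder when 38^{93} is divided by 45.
By Euler: 38^{24} ≡ 1 mod 45 since gcd(38, 45) = 1. 93 = 3×24 + 21. So 38^{93} ≡ 38^{21} ≡ 8 mod 45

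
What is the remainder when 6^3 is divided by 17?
6^{3} = 216 ≡ 12 (mod 17)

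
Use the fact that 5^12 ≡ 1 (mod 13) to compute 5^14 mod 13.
By Fermat: 5^{12} ≡ 1 (mod 13). So 5^{14} = 5^{12} · 5^{2} ≡ 5^{2} ≡ 12 (mod 13)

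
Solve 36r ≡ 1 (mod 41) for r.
Since 41 is prime, by Fermat 36^(-1) ≡ 36^{39} ≡ 8 (mod 41). Verify: 36 × 8 = 288 ≡ 1 (mod 41)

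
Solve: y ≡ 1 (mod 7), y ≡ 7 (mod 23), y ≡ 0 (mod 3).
M = 7 × 23 × 3 = 483. M₁ = 69, y₁ ≡ 6 (mod 7). M₂ = 21, y₂ ≡ 11 (mod 23). M₃ = 161, y₃ ≡ 2 (mod 3). y = 1×69×6 + 7×21×11 + 0×161×2 ≡ 99 (mod 483)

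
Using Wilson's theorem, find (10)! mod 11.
By Wilson's theorem, (10)! ≡ -1 ≡ 10 mod 11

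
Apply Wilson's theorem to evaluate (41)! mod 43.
(42)! = (41)! × (42) ≡ -1 mod 43. So (41)! ≡ -1 × (42)^(-1) ≡ (-1)×(-1) = 1 mod 43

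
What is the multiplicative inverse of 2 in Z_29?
Since 29 is prime, by Fermat 2^(-1) ≡ 2^{27} ≡ 15 (mod 29). Verify: 2 × 15 = 30 ≡ 1 (mod 29)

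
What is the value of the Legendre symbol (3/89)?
(3/89) = 3^{44} mod 89 = -1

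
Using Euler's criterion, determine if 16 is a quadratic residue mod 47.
By Euler's criterion: 16^{23} ≡ 1 mod 47. Since this equals 1, 16 is a QR.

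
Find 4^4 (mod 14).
4^{4} = 256 ≡ 4 (mod 14)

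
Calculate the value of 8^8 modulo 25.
By repeated squaring mod 25: 8^{1}≡8, 8^{2}≡14, 8^{4}≡21, 8^{8}≡16. So 8^{8} ≡ 16 mod 25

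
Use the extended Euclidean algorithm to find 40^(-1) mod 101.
Extended GCD: 40(48) + 101(-19) = 1. So 40^(-1) ≡ 48 (mod 101). Verify: 40 × 48 = 1920 ≡ 1 (mod 101)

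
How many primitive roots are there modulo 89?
Number of primitive roots mod 89 = φ(p-1) = φ(88) = 40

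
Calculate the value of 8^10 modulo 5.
Using Fermat: 8^{4} ≡ 1 (mod 5). 10 ≡ 2 (mod 4). So 8^{10} ≡ 8^{2} ≡ 4 (mod 5)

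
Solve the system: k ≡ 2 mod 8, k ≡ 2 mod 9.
M = 8 × 9 = 72. M₁ = 9, y₁ ≡ 1 mod 8. M₂ = 8, y₂ ≡ 8 mod 9. k = 2×9×1 + 2×8×8 ≡ 2 mod 72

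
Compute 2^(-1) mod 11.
Since 11 is prime, by Fermat 2^(-1) ≡ 2^{9} ≡ 6 mod 11. Verify: 2 × 6 = 12 ≡ 1 mod 11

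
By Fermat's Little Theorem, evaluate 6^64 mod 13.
By Fermat: 6^{12} ≡ 1 mod 13. 64 = 5×12 + 4. So 6^{64} ≡ 6^{4} ≡ 9 mod 13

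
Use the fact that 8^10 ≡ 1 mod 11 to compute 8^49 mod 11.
By Fermat: 8^{10} ≡ 1 mod 11. 49 = 4×10 + 9. So 8^{49} ≡ 8^{9} ≡ 7 mod 11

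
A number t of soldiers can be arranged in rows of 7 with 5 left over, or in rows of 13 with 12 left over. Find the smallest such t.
M = 7 × 13 = 91. M₁ = 13, y₁ ≡ 6 (mod 7). M₂ = 7, y₂ ≡ 2 (mod 13). t = 5×13×6 + 12×7×2 ≡ 12 (mod 91)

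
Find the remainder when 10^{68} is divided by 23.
By Fermat: 10^{22} ≡ 1 (mod 23). 68 = 3×22 + 2. So 10^{68} ≡ 10^{2} ≡ 8 (mod 23)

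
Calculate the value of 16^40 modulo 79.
By repeated squaring (mod 79): 16^{1}≡16, 16^{2}≡19, 16^{4}≡45, 16^{8}≡50, 16^{16}≡51, 16^{32}≡73. Then 16^{40} = 16^{32+8} ≡ 73 × 50 ≡ 16 (mod 79)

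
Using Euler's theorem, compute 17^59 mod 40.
By Euler: 17^{16} ≡ 1 (mod 40) since gcd(17, 40) = 1. 59 = 3×16 + 11. So 17^{59} ≡ 17^{11} ≡ 33 (mod 40)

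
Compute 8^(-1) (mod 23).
Since 23 is prime, by Fermat 8^(-1) ≡ 8^{21} ≡ 3 (mod 23). Verify: 8 × 3 = 24 ≡ 1 (mod 23)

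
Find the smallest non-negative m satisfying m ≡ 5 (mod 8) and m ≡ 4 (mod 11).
M = 8 × 11 = 88. M₁ = 11, y₁ ≡ 3 (mod 8). M₂ = 8, y₂ ≡ 7 (mod 11). m = 5×11×3 + 4×8×7 ≡ 37 (mod 88)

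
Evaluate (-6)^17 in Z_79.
By repeated squaring (mod 79): (-6)^{1}≡73, (-6)^{2}≡36, (-6)^{4}≡32, (-6)^{8}≡76, (-6)^{16}≡9. Then (-6)^{17} = (-6)^{16+1} ≡ 9 × 73 ≡ 25 (mod 79)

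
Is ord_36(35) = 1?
Powers of 35 mod 36: 35^1≡35, 35^2≡1. 35^1≡35≢1, so ord ≠ 1. No, the actual order is 2.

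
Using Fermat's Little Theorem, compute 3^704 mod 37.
By Fermat: 3^{36} ≡ 1 mod 37. 704 ≡ 20 mod 36. So 3^{704} ≡ 3^{20} ≡ 9 mod 37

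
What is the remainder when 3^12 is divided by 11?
Using Fermat: 3^{10} ≡ 1 mod 11. 12 ≡ 2 mod 10. So 3^{12} ≡ 3^{2} ≡ 9 mod 11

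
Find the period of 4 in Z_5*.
Powers of 4 mod 5: 4^1≡4, 4^2≡1. Order = 2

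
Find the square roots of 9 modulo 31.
The square roots of 9 mod 31 are 28 and 3. Verify: 28² = 784 ≡ 9 (mod 31)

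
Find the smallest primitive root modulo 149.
g = 2. Powers: [2, 4, 8, 16, 32, 64, 128, 107, 65, ...] generates all 148 non-zero residues.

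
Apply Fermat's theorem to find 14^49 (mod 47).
By Fermat: 14^{46} ≡ 1 (mod 47). So 14^{49} = 14^{46} · 14^{3} ≡ 14^{3} ≡ 18 (mod 47)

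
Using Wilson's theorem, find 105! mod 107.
(106)! = (105)! × (106) ≡ -1 (mod 107). So (105)! ≡ -1 × (106)^(-1) ≡ (-1)×(-1) = 1 (mod 107)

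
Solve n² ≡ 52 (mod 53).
The square roots of 52 mod 53 are 23 and 30. Verify: 23² = 529 ≡ 52 (mod 53)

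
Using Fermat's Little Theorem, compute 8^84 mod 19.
By Fermat: 8^{18} ≡ 1 mod 19. 84 = 4×18 + 12. So 8^{84} ≡ 8^{12} ≡ 1 mod 19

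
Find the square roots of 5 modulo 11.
The square roots of 5 mod 11 are 4 and 7. Verify: 4² = 16 ≡ 5 (mod 11)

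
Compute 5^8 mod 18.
By repeated squaring mod 18: 5^{1}≡5, 5^{2}≡7, 5^{4}≡13, 5^{8}≡7. So 5^{8} ≡ 7 mod 18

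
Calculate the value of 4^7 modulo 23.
By repeated squaring (mod 23): 4^{1}≡4, 4^{2}≡16, 4^{4}≡3. Then 4^{7} = 4^{4+2+1} ≡ 3 × 16 × 4 ≡ 8 (mod 23)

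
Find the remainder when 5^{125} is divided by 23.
By Fermat: 5^{22} ≡ 1 mod 23. 125 = 5×22 + 15. So 5^{125} ≡ 5^{15} ≡ 19 mod 23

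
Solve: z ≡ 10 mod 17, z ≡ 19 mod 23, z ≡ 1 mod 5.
M = 17 × 23 × 5 = 1955. M₁ = 115, y₁ ≡ 4 mod 17. M₂ = 85, y₂ ≡ 13 mod 23. M₃ = 391, y₃ ≡ 1 mod 5. z = 10×115×4 + 19×85×13 + 1×391×1 ≡ 571 mod 1955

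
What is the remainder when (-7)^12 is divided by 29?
By repeated squaring (mod 29): (-7)^{1}≡22, (-7)^{2}≡20, (-7)^{4}≡23, (-7)^{8}≡7. Then (-7)^{12} = (-7)^{8+4} ≡ 7 × 23 ≡ 16 (mod 29)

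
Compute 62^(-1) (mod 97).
Since 97 is prime, by Fermat 62^(-1) ≡ 62^{95} ≡ 36 (mod 97). Verify: 62 × 36 = 2232 ≡ 1 (mod 97)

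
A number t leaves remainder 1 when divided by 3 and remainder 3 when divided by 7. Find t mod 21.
M = 3 × 7 = 21. M₁ = 7, y₁ ≡ 1 mod 3. M₂ = 3, y₂ ≡ 5 mod 7. t = 1×7×1 + 3×3×5 ≡ 10 mod 21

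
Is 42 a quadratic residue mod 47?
By Euler's criterion: 42^{23} ≡ 1 (mod 47). Since this equals 1, 42 is a QR.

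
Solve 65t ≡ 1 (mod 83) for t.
Since 83 is prime, by Fermat 65^(-1) ≡ 65^{81} ≡ 23 (mod 83). Verify: 65 × 23 = 1495 ≡ 1 (mod 83)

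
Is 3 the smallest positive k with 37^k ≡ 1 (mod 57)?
Powers of 37 mod 57: 37^1≡37, 37^2≡1. Already 37^2≡1, so the order is 2 < 3. No, the actual order is 2.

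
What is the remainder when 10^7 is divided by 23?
By repeated squaring (mod 23): 10^{1}≡10, 10^{2}≡8, 10^{4}≡18. Then 10^{7} = 10^{4+2+1} ≡ 18 × 8 × 10 ≡ 14 (mod 23)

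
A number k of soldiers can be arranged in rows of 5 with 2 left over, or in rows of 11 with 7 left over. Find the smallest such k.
M = 5 × 11 = 55. M₁ = 11, y₁ ≡ 1 mod 5. M₂ = 5, y₂ ≡ 9 mod 11. k = 2×11×1 + 7×5×9 ≡ 7 mod 55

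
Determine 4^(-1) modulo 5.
Since 5 is prime, by Fermat 4^(-1) ≡ 4^{3} ≡ 4 (mod 5). Verify: 4 × 4 = 16 ≡ 1 (mod 5)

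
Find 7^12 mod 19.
By repeated squaring mod 19: 7^{1}≡7, 7^{2}≡11, 7^{4}≡7, 7^{8}≡11. Then 7^{12} = 7^{8+4} ≡ 11 × 7 ≡ 1 mod 19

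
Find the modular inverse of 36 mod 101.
Since 101 is prime, by Fermat 36^(-1) ≡ 36^{99} ≡ 87 mod 101. Verify: 36 × 87 = 3132 ≡ 1 mod 101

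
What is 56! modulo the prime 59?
(58)! = (56)! × (57) × (58) ≡ -1 (mod 59). So (56)! ≡ -1 × [(58)(57)]^(-1) ≡ 29 (mod 59)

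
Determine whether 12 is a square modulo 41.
By Euler's criterion: 12^{20} ≡ 40 (mod 41). Since this equals -1 (≡ 40), 12 is not a QR.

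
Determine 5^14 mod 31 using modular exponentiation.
By repeated squaring (mod 31): 5^{1}≡5, 5^{2}≡25, 5^{4}≡5, 5^{8}≡25. Then 5^{14} = 5^{8+4+2} ≡ 25 × 5 × 25 ≡ 25 (mod 31)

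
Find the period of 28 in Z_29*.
Powers of 28 mod 29: 28^1≡28, 28^2≡1. So the order of 28 is 2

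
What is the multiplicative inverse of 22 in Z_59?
Since 59 is prime, by Fermat 22^(-1) ≡ 22^{57} ≡ 51 mod 59. Verify: 22 × 51 = 1122 ≡ 1 mod 59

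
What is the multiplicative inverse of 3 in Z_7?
Since 7 is prime, by Fermat 3^(-1) ≡ 3^{5} ≡ 5 (mod 7). Verify: 3 × 5 = 15 ≡ 1 (mod 7)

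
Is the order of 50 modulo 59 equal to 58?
Powers of 50 mod 59: 50^1≡50, 50^2≡22, 50^3≡38, 50^4≡12, 50^5≡10, 50^6≡28, 50^7≡43, 50^8≡26, 50^9≡2, 50^10≡41, 50^11≡44, 50^12≡17, 50^13≡24, 50^14≡20, 50^15≡56, 50^16≡27, 50^17≡52, 50^18≡4, 50^19≡23, 50^20≡29, 50^21≡34, 50^22≡48, 50^23≡40, 50^24≡53, 50^25≡54, 50^26≡45, 50^27≡8, 50^28≡46, 50^29≡58, 50^30≡9, 50^31≡37, 50^32≡21, 50^33≡47, 50^34≡49, 50^35≡31, 50^36≡16, 50^37≡33, 50^38≡57, 50^39≡18, 50^40≡15, 50^41≡42, 50^42≡35, 50^43≡39, 50^44≡3, 50^45≡32, 50^46≡7, 50^47≡55, 50^48≡36, 50^49≡30, 50^50≡25, 50^51≡11, 50^52≡19, 50^53≡6, 50^54≡5, 50^55≡14, 50^56≡51, 50^57≡13, 50^58≡1. First k with 50^k≡1 is k=58. Yes, ord_59(50) = 58.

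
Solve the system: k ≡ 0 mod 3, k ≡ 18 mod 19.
M = 3 × 19 = 57. M₁ = 19, y₁ ≡ 1 mod 3. M₂ = 3, y₂ ≡ 13 mod 19. k = 0×19×1 + 18×3×13 ≡ 18 mod 57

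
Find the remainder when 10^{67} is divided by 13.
By Fermat: 10^{12} ≡ 1 (mod 13). 67 = 5×12 + 7. So 10^{67} ≡ 10^{7} ≡ 10 (mod 13)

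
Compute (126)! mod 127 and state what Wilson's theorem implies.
(126)! mod 127 = 126. Since this equals -1 (mod 127), Wilson confirms 127 is prime.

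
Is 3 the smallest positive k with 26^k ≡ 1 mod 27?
Powers of 26 mod 27: 26^1≡26, 26^2≡1. Already 26^2≡1, so the order is 2 < 3. No, the actual order is 2.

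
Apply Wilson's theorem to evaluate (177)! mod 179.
(178)! = (177)! × (178) ≡ -1 mod 179. So (177)! ≡ -1 × (178)^(-1) ≡ (-1)×(-1) = 1 mod 179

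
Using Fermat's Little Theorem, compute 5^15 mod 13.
By Fermat: 5^{12} ≡ 1 (mod 13). So 5^{15} = 5^{12} · 5^{3} ≡ 5^{3} ≡ 8 (mod 13)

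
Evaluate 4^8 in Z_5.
Using Fermat: 4^{4} ≡ 1 mod 5. 8 ≡ 0 mod 4. So 4^{8} ≡ 4^{0} ≡ 1 mod 5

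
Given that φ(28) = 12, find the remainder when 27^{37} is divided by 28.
By Euler: 27^{12} ≡ 1 (mod 28) since gcd(27, 28) = 1. 37 = 3×12 + 1. So 27^{37} ≡ 27^{1} ≡ 27 (mod 28)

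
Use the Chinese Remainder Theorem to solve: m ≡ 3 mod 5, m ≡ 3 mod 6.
M = 5 × 6 = 30. M₁ = 6, y₁ ≡ 1 mod 5. M₂ = 5, y₂ ≡ 5 mod 6. m = 3×6×1 + 3×5×5 ≡ 3 mod 30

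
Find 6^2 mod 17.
6^{2} = 36 ≡ 2 mod 17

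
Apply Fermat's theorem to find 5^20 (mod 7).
By Fermat: 5^{6} ≡ 1 (mod 7). 20 = 3×6 + 2. So 5^{20} ≡ 5^{2} ≡ 4 (mod 7)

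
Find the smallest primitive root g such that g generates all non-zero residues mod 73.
g = 5. For each prime q|72: 5^{36}≡72, 5^{24}≡8, none ≡ 1, so ord_73(5) = 72 and 5 is a primitive root.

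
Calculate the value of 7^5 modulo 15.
By repeated squaring (mod 15): 7^{1}≡7, 7^{2}≡4, 7^{4}≡1. Then 7^{5} = 7^{4+1} ≡ 1 × 7 ≡ 7 (mod 15)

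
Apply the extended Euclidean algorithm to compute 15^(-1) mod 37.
Extended GCD: 15(5) + 37(-2) = 1. So 15^(-1) ≡ 5 (mod 37). Verify: 15 × 5 = 75 ≡ 1 (mod 37)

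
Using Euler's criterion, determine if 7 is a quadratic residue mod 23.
By Euler's criterion: 7^{11} ≡ 22 (mod 23). Since this equals -1 (≡ 22), 7 is not a QR.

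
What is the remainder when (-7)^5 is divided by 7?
By repeated squaring (mod 7): (-7)^{1}≡0, (-7)^{2}≡0, (-7)^{4}≡0. Then (-7)^{5} = (-7)^{4+1} ≡ 0 × 0 ≡ 0 (mod 7)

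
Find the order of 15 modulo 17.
Powers of 15 mod 17: 15^1≡15, 15^2≡4, 15^3≡9, 15^4≡16, 15^5≡2, 15^6≡13, 15^7≡8, 15^8≡1. ord_17(15) = 8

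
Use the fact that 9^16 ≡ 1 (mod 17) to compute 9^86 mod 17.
By Fermat: 9^{16} ≡ 1 (mod 17). 86 = 5×16 + 6. So 9^{86} ≡ 9^{6} ≡ 4 (mod 17)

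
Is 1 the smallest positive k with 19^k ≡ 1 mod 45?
Powers of 19 mod 45: 19^1≡19, 19^2≡1. 19^1≡19≢1, so ord ≠ 1. No, the actual order is 2.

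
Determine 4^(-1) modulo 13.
Since 13 is prime, by Fermat 4^(-1) ≡ 4^{11} ≡ 10 mod 13. Verify: 4 × 10 = 40 ≡ 1 mod 13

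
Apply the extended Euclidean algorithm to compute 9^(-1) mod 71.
Extended GCD: 9(8) + 71(-1) = 1. So 9^(-1) ≡ 8 (mod 71). Verify: 9 × 8 = 72 ≡ 1 (mod 71)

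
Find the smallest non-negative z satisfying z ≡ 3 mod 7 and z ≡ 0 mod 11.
M = 7 × 11 = 77. M₁ = 11, y₁ ≡ 2 mod 7. M₂ = 7, y₂ ≡ 8 mod 11. z = 3×11×2 + 0×7×8 ≡ 66 mod 77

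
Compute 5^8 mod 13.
By repeated squaring (mod 13): 5^{1}≡5, 5^{2}≡12, 5^{4}≡1, 5^{8}≡1. So 5^{8} ≡ 1 (mod 13)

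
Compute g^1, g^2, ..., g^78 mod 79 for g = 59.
59^1, 59^2, ..., 59^{78} mod 79: [59, 5, 58, 25, 53, 46, 28, 72, 61, 44, 68, 62, 24, 73, 41, 49, 47, 8, 77, 40, 69, 42, 29, 52, 66, 23, 14, 36, 70, 22, 34, 31, 12, 76, 60, 64, 63, 4, 78, 20, 74, 21, 54, 26, 33, 51, 7, 18, 35, 11, 17, 55, 6, 38, 30, 32, 71, 2, 39, 10, 37, 50, 27, 13, 56, 65, 43, 9, 57, 45, 48, 67, 3, 19, 15, 16, 75, 1]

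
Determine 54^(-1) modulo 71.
Since 71 is prime, by Fermat 54^(-1) ≡ 54^{69} ≡ 25 mod 71. Verify: 54 × 25 = 1350 ≡ 1 mod 71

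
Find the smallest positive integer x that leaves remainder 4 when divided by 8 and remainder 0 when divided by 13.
M = 8 × 13 = 104. M₁ = 13, y₁ ≡ 5 mod 8. M₂ = 8, y₂ ≡ 5 mod 13. x = 4×13×5 + 0×8×5 ≡ 52 mod 104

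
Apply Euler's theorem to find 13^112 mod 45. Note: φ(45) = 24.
By Euler: 13^{24} ≡ 1 mod 45 since gcd(13, 45) = 1. 112 = 4×24 + 16. So 13^{112} ≡ 13^{16} ≡ 31 mod 45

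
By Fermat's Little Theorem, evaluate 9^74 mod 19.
By Fermat: 9^{18} ≡ 1 (mod 19). 74 = 4×18 + 2. So 9^{74} ≡ 9^{2} ≡ 5 (mod 19)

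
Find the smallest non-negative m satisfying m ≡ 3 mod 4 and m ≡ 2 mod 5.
M = 4 × 5 = 20. M₁ = 5, y₁ ≡ 1 mod 4. M₂ = 4, y₂ ≡ 4 mod 5. m = 3×5×1 + 2×4×4 ≡ 7 mod 20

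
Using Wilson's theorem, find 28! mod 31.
(30)! = (28)! × (29) × (30) ≡ -1 (mod 31). So (28)! ≡ -1 × [(30)(29)]^(-1) ≡ 15 (mod 31)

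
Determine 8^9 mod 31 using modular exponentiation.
By repeated squaring (mod 31): 8^{1}≡8, 8^{2}≡2, 8^{4}≡4, 8^{8}≡16. Then 8^{9} = 8^{8+1} ≡ 16 × 8 ≡ 4 (mod 31)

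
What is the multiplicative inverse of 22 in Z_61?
Since 61 is prime, by Fermat 22^(-1) ≡ 22^{59} ≡ 25 (mod 61). Verify: 22 × 25 = 550 ≡ 1 (mod 61)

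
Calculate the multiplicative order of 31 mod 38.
Powers of 31 mod 38: 31^1≡31, 31^2≡11, 31^3≡37, 31^4≡7, 31^5≡27, 31^6≡1. So the order of 31 is 6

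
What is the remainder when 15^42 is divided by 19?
Using Fermat: 15^{18} ≡ 1 (mod 19). 42 ≡ 6 (mod 18). So 15^{42} ≡ 15^{6} ≡ 11 (mod 19)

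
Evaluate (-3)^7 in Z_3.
By repeated squaring mod 3: (-3)^{1}≡0, (-3)^{2}≡0, (-3)^{4}≡0. Then (-3)^{7} = (-3)^{4+2+1} ≡ 0 × 0 × 0 ≡ 0 mod 3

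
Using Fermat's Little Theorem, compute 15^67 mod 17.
By Fermat: 15^{16} ≡ 1 mod 17. 67 = 4×16 + 3. So 15^{67} ≡ 15^{3} ≡ 9 mod 17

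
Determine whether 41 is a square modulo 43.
By Euler's criterion: 41^{21} ≡ 1 (mod 43). Since this equals 1, 41 is a QR.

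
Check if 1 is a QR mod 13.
By Euler's criterion: 1^{6} ≡ 1 (mod 13). Since this equals 1, 1 is a QR.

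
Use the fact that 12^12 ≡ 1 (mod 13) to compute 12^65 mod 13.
By Fermat: 12^{12} ≡ 1 (mod 13). 65 = 5×12 + 5. So 12^{65} ≡ 12^{5} ≡ 12 (mod 13)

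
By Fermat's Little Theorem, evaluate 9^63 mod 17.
By Fermat: 9^{16} ≡ 1 (mod 17). 63 = 3×16 + 15. So 9^{63} ≡ 9^{15} ≡ 2 (mod 17)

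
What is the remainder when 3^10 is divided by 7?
Using Fermat: 3^{6} ≡ 1 mod 7. 10 ≡ 4 mod 6. So 3^{10} ≡ 3^{4} ≡ 4 mod 7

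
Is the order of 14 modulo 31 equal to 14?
Powers of 14 mod 31: 14^1≡14, 14^2≡10, 14^3≡16, 14^4≡7, 14^5≡5, 14^6≡8, 14^7≡19, 14^8≡18, 14^9≡4, 14^10≡25, 14^11≡9, 14^12≡2, 14^13≡28, 14^14≡20, 14^15≡1. 14^14≡20≢1, so ord ≠ 14. No, the actual order is 15.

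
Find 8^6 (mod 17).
By repeated squaring (mod 17): 8^{1}≡8, 8^{2}≡13, 8^{4}≡16. Then 8^{6} = 8^{4+2} ≡ 16 × 13 ≡ 4 (mod 17)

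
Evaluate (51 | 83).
(51/83) = 51^{41} mod 83 = 1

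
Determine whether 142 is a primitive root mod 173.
142^{43} ≡ 1 mod 173 and 43 < 172, so ord_173(142) = 43 ≠ 172 and 142 is not a primitive root.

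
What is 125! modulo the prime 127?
(126)! = (125)! × (126) ≡ -1 (mod 127). So (125)! ≡ -1 × (126)^(-1) ≡ (-1)×(-1) = 1 (mod 127)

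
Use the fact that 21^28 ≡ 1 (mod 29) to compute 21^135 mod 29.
By Fermat: 21^{28} ≡ 1 (mod 29). 135 = 4×28 + 23. So 21^{135} ≡ 21^{23} ≡ 15 (mod 29)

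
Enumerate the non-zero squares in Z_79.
QRs mod 79: {1, 2, 4, 5, 8, 9, 10, 11, 13, 16, 18, 19, 20, 21, 22, 23, 25, 26, 31, 32, 36, 38, 40, 42, 44, 45, 46, 49, 50, 51, 52, 55, 62, 64, 65, 67, 72, 73, 76}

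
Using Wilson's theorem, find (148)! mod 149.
By Wilson's theorem, (148)! ≡ -1 ≡ 148 mod 149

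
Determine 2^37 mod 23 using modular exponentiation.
Using Fermat: 2^{22} ≡ 1 (mod 23). 37 ≡ 15 (mod 22). So 2^{37} ≡ 2^{15} ≡ 16 (mod 23)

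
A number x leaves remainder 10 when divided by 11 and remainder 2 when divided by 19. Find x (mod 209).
M = 11 × 19 = 209. M₁ = 19, y₁ ≡ 7 (mod 11). M₂ = 11, y₂ ≡ 7 (mod 19). x = 10×19×7 + 2×11×7 ≡ 21 (mod 209)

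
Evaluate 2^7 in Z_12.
By repeated squaring mod 12: 2^{1}≡2, 2^{2}≡4, 2^{4}≡4. Then 2^{7} = 2^{4+2+1} ≡ 4 × 4 × 2 ≡ 8 mod 12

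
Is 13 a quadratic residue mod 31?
By Euler's criterion: 13^{15} ≡ 30 (mod 31). Since this equals -1 (≡ 30), 13 is not a QR.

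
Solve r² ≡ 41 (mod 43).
The square roots of 41 mod 43 are 16 and 27. Verify: 16² = 256 ≡ 41 (mod 43)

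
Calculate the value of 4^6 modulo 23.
By repeated squaring (mod 23): 4^{1}≡4, 4^{2}≡16, 4^{4}≡3. Then 4^{6} = 4^{4+2} ≡ 3 × 16 ≡ 2 (mod 23)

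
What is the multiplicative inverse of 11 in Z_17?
Since 17 is prime, by Fermat 11^(-1) ≡ 11^{15} ≡ 14 mod 17. Verify: 11 × 14 = 154 ≡ 1 mod 17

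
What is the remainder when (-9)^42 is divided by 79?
By repeated squaring mod 79: (-9)^{1}≡70, (-9)^{2}≡2, (-9)^{4}≡4, (-9)^{8}≡16, (-9)^{16}≡19, (-9)^{32}≡45. Then (-9)^{42} = (-9)^{32+8+2} ≡ 45 × 16 × 2 ≡ 18 mod 79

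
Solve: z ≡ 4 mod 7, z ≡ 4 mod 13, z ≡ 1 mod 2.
M = 7 × 13 × 2 = 182. M₁ = 26, y₁ ≡ 3 mod 7. M₂ = 14, y₂ ≡ 1 mod 13. M₃ = 91, y₃ ≡ 1 mod 2. z = 4×26×3 + 4×14×1 + 1×91×1 ≡ 95 mod 182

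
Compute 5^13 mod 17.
By repeated squaring (mod 17): 5^{1}≡5, 5^{2}≡8, 5^{4}≡13, 5^{8}≡16. Then 5^{13} = 5^{8+4+1} ≡ 16 × 13 × 5 ≡ 3 (mod 17)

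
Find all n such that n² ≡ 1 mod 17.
The square roots of 1 mod 17 are 1 and 16. Verify: 1² = 1 ≡ 1 mod 17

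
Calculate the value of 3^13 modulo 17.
By repeated squaring mod 17: 3^{1}≡3, 3^{2}≡9, 3^{4}≡13, 3^{8}≡16. Then 3^{13} = 3^{8+4+1} ≡ 16 × 13 × 3 ≡ 12 mod 17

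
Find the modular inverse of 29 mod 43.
Since 43 is prime, by Fermat 29^(-1) ≡ 29^{41} ≡ 3 mod 43. Verify: 29 × 3 = 87 ≡ 1 mod 43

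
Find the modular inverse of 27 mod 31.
Since 31 is prime, by Fermat 27^(-1) ≡ 27^{29} ≡ 23 (mod 31). Verify: 27 × 23 = 621 ≡ 1 (mod 31)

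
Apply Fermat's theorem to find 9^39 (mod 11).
By Fermat: 9^{10} ≡ 1 (mod 11). 39 = 3×10 + 9. So 9^{39} ≡ 9^{9} ≡ 5 (mod 11)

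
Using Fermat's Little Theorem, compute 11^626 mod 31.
By Fermat: 11^{30} ≡ 1 mod 31. 626 ≡ 26 mod 30. So 11^{626} ≡ 11^{26} ≡ 7 mod 31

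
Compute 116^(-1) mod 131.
Since 131 is prime, by Fermat 116^(-1) ≡ 116^{129} ≡ 96 mod 131. Verify: 116 × 96 = 11136 ≡ 1 mod 131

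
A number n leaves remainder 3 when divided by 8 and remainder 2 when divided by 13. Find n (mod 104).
M = 8 × 13 = 104. M₁ = 13, y₁ ≡ 5 (mod 8). M₂ = 8, y₂ ≡ 5 (mod 13). n = 3×13×5 + 2×8×5 ≡ 67 (mod 104)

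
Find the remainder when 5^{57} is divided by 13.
By Fermat: 5^{12} ≡ 1 (mod 13). 57 = 4×12 + 9. So 5^{57} ≡ 5^{9} ≡ 5 (mod 13)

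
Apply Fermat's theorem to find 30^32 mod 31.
By Fermat: 30^{30} ≡ 1 mod 31. So 30^{32} = 30^{30} · 30^{2} ≡ 30^{2} ≡ 1 mod 31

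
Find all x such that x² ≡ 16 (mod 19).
The square roots of 16 mod 19 are 4 and 15. Verify: 4² = 16 ≡ 16 (mod 19)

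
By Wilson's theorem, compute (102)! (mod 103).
By Wilson's theorem, (102)! ≡ -1 ≡ 102 (mod 103)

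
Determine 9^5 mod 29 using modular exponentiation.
By repeated squaring (mod 29): 9^{1}≡9, 9^{2}≡23, 9^{4}≡7. Then 9^{5} = 9^{4+1} ≡ 7 × 9 ≡ 5 (mod 29)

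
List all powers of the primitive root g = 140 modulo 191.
140^1, 140^2, ..., 140^{190} mod 191: [140, 118, 94, 172, 14, 50, 124, 170, 116, 5, 127, 17, 88, 96, 70, 59, 47, 86, 7, 25, 62, 85, 58, 98, 159, 104, 44, 48, 35, 125, 119, 43, 99, 108, 31, 138, 29, 49, 175, 52, 22, 24, 113, 158, 155, 117, 145, 54, 111, 69, 110, 120, 183, 26, 11, 12, 152, 79, 173, 154, 168, 27, 151, 130, 55, 60, 187, 13, 101, 6, 76, 135, 182, 77, 84, 109, 171, 65, 123, 30, 189, 102, 146, 3, 38, 163, 91, 134, 42, 150, 181, 128, 157, 15, 190, 51, 73, 97, 19, 177, 141, 67, 21, 75, 186, 64, 174, 103, 95, 121, 132, 144, 105, 184, 166, 129, 106, 133, 93, 32, 87, 147, 143, 156, 66, 72, 148, 92, 83, 160, 53, 162, 142, 16, 139, 169, 167, 78, 33, 36, 74, 46, 137, 80, 122, 81, 71, 8, 165, 180, 179, 39, 112, 18, 37, 23, 164, 40, 61, 136, 131, 4, 178, 90, 185, 115, 56, 9, 114, 107, 82, 20, 126, 68, 161, 2, 89, 45, 188, 153, 28, 100, 57, 149, 41, 10, 63, 34, 176, 1]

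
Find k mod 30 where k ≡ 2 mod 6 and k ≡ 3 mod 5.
M = 6 × 5 = 30. M₁ = 5, y₁ ≡ 5 mod 6. M₂ = 6, y₂ ≡ 1 mod 5. k = 2×5×5 + 3×6×1 ≡ 8 mod 30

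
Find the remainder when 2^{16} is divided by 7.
By Fermat: 2^{6} ≡ 1 (mod 7). 16 = 2×6 + 4. So 2^{16} ≡ 2^{4} ≡ 2 (mod 7)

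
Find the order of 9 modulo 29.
Powers of 9 mod 29: 9^1≡9, 9^2≡23, 9^3≡4, 9^4≡7, 9^5≡5, 9^6≡16, 9^7≡28, 9^8≡20, 9^9≡6, 9^10≡25, 9^11≡22, 9^12≡24, 9^13≡13, 9^14≡1. Order = 14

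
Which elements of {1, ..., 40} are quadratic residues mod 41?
QRs mod 41: {1, 2, 4, 5, 8, 9, 10, 16, 18, 20, 21, 23, 25, 31, 32, 33, 36, 37, 39, 40}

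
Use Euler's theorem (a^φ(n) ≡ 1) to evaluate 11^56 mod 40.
By Euler: 11^{16} ≡ 1 (mod 40) since gcd(11, 40) = 1. 56 = 3×16 + 8. So 11^{56} ≡ 11^{8} ≡ 1 (mod 40)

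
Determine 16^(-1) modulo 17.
Since 17 is prime, by Fermat 16^(-1) ≡ 16^{15} ≡ 16 (mod 17). Verify: 16 × 16 = 256 ≡ 1 (mod 17)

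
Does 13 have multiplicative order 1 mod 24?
Powers of 13 mod 24: 13^1≡13, 13^2≡1. 13^1≡13≢1, so ord ≠ 1. No, the actual order is 2.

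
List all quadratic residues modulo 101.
Quadratic residues modulo 101: {1, 4, 5, 6, 9, 13, 14, 16, 17, 19, 20, 21, 22, 23, 24, 25, 30, 31, 33, 36, 37, 43, 45, 47, 49, 52, 54, 56, 58, 64, 65, 68, 70, 71, 76, 77, 78, 79, 80, 81, 82, 84, 85, 87, 88, 92, 95, 96, 97, 100}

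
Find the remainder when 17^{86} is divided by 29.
By Fermat: 17^{28} ≡ 1 mod 29. 86 = 3×28 + 2. So 17^{86} ≡ 17^{2} ≡ 28 mod 29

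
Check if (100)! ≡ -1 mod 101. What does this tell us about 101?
(100)! mod 101 = 100. Since this equals -1 mod 101, Wilson confirms 101 is prime.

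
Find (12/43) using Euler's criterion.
(12/43) = 12^{21} mod 43 = -1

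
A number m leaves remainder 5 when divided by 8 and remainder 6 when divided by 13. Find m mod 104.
M = 8 × 13 = 104. M₁ = 13, y₁ ≡ 5 mod 8. M₂ = 8, y₂ ≡ 5 mod 13. m = 5×13×5 + 6×8×5 ≡ 45 mod 104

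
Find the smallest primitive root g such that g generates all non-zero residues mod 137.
g = 3. Powers: [3, 9, 27, 81, 106, 44, 132, ...] generates all 136 non-zero residues.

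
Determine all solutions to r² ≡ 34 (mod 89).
The square roots of 34 mod 89 are 52 and 37. Verify: 52² = 2704 ≡ 34 (mod 89)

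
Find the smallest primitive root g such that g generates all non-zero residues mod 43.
g = 3. For each prime q|42: 3^{21}≡42, 3^{14}≡36, 3^{6}≡41, none ≡ 1, so ord_43(3) = 42 and 3 is a primitive root.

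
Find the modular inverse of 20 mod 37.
Since 37 is prime, by Fermat 20^(-1) ≡ 20^{35} ≡ 13 (mod 37). Verify: 20 × 13 = 260 ≡ 1 (mod 37)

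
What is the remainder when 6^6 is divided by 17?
By repeated squaring (mod 17): 6^{1}≡6, 6^{2}≡2, 6^{4}≡4. Then 6^{6} = 6^{4+2} ≡ 4 × 2 ≡ 8 (mod 17)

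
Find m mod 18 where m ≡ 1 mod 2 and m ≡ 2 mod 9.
M = 2 × 9 = 18. M₁ = 9, y₁ ≡ 1 mod 2. M₂ = 2, y₂ ≡ 5 mod 9. m = 1×9×1 + 2×2×5 ≡ 11 mod 18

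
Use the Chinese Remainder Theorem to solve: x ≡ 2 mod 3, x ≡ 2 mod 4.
M = 3 × 4 = 12. M₁ = 4, y₁ ≡ 1 mod 3. M₂ = 3, y₂ ≡ 3 mod 4. x = 2×4×1 + 2×3×3 ≡ 2 mod 12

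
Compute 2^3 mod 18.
2^{3} = 8 ≡ 8 mod 18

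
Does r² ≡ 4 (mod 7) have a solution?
By Euler's criterion: 4^{3} ≡ 1 (mod 7). Since this equals 1, 4 is a QR.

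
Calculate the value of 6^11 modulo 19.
By repeated squaring mod 19: 6^{1}≡6, 6^{2}≡17, 6^{4}≡4, 6^{8}≡16. Then 6^{11} = 6^{8+2+1} ≡ 16 × 17 × 6 ≡ 17 mod 19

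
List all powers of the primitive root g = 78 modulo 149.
78^1, 78^2, ..., 78^{148} mod 149: [78, 124, 136, 29, 27, 20, 70, 96, 38, 133, 93, 102, 59, 132, 15, 127, 72, 103, 137, 107, 2, 7, 99, 123, 58, 54, 40, 140, 43, 76, 117, 37, 55, 118, 115, 30, 105, 144, 57, 125, 65, 4, 14, 49, 97, 116, 108, 80, 131, 86, 3, 85, 74, 110, 87, 81, 60, 61, 139, 114, 101, 130, 8, 28, 98, 45, 83, 67, 11, 113, 23, 6, 21, 148, 71, 25, 13, 120, 122, 129, 79, 53, 111, 16, 56, 47, 90, 17, 134, 22, 77, 46, 12, 42, 147, 142, 50, 26, 91, 95, 109, 9, 106, 73, 32, 112, 94, 31, 34, 119, 44, 5, 92, 24, 84, 145, 135, 100, 52, 33, 41, 69, 18, 63, 146, 64, 75, 39, 62, 68, 89, 88, 10, 35, 48, 19, 141, 121, 51, 104, 66, 82, 138, 36, 126, 143, 128, 1]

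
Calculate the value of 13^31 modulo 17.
Using Fermat: 13^{16} ≡ 1 mod 17. 31 ≡ 15 mod 16. So 13^{31} ≡ 13^{15} ≡ 4 mod 17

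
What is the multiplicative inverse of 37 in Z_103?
Since 103 is prime, by Fermat 37^(-1) ≡ 37^{101} ≡ 39 mod 103. Verify: 37 × 39 = 1443 ≡ 1 mod 103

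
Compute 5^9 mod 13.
By repeated squaring (mod 13): 5^{1}≡5, 5^{2}≡12, 5^{4}≡1, 5^{8}≡1. Then 5^{9} = 5^{8+1} ≡ 1 × 5 ≡ 5 (mod 13)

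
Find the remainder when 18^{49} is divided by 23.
By Fermat: 18^{22} ≡ 1 (mod 23). 49 = 2×22 + 5. So 18^{49} ≡ 18^{5} ≡ 3 (mod 23)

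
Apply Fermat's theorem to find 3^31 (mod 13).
By Fermat: 3^{12} ≡ 1 (mod 13). 31 = 2×12 + 7. So 3^{31} ≡ 3^{7} ≡ 3 (mod 13)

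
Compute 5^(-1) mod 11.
Since 11 is prime, by Fermat 5^(-1) ≡ 5^{9} ≡ 9 mod 11. Verify: 5 × 9 = 45 ≡ 1 mod 11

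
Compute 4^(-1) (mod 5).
Since 5 is prime, by Fermat 4^(-1) ≡ 4^{3} ≡ 4 (mod 5). Verify: 4 × 4 = 16 ≡ 1 (mod 5)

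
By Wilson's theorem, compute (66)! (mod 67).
By Wilson's theorem, (66)! ≡ -1 ≡ 66 (mod 67)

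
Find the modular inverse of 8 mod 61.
Since 61 is prime, by Fermat 8^(-1) ≡ 8^{59} ≡ 23 mod 61. Verify: 8 × 23 = 184 ≡ 1 mod 61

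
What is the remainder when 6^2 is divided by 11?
6^{2} = 36 ≡ 3 (mod 11)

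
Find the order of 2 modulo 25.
Powers of 2 mod 25: 2^1≡2, 2^2≡4, 2^3≡8, 2^4≡16, 2^5≡7, 2^6≡14, 2^7≡3, 2^8≡6, 2^9≡12, 2^10≡24, 2^11≡23, 2^12≡21, 2^13≡17, 2^14≡9, 2^15≡18, 2^16≡11, 2^17≡22, 2^18≡19, 2^19≡13, 2^20≡1. So the order of 2 is 20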